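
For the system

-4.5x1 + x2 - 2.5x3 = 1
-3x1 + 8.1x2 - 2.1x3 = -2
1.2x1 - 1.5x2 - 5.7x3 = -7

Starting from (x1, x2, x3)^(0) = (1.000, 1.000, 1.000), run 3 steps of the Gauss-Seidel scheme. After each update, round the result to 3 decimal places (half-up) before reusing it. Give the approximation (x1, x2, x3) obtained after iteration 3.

Iteration 1:
  x1 = (1 - (1)·1.000 - (-2.5)·1.000) / (-4.5) = -0.556
  x2 = (-2 - (-3)·-0.556 - (-2.1)·1.000) / (8.1) = -0.194
  x3 = (-7 - (1.2)·-0.556 - (-1.5)·-0.194) / (-5.7) = 1.162
Iteration 2:
  x1 = (1 - (1)·-0.194 - (-2.5)·1.162) / (-4.5) = -0.911
  x2 = (-2 - (-3)·-0.911 - (-2.1)·1.162) / (8.1) = -0.283
  x3 = (-7 - (1.2)·-0.911 - (-1.5)·-0.283) / (-5.7) = 1.111
Iteration 3:
  x1 = (1 - (1)·-0.283 - (-2.5)·1.111) / (-4.5) = -0.902
  x2 = (-2 - (-3)·-0.902 - (-2.1)·1.111) / (8.1) = -0.293
  x3 = (-7 - (1.2)·-0.902 - (-1.5)·-0.293) / (-5.7) = 1.115

(-0.902, -0.293, 1.115)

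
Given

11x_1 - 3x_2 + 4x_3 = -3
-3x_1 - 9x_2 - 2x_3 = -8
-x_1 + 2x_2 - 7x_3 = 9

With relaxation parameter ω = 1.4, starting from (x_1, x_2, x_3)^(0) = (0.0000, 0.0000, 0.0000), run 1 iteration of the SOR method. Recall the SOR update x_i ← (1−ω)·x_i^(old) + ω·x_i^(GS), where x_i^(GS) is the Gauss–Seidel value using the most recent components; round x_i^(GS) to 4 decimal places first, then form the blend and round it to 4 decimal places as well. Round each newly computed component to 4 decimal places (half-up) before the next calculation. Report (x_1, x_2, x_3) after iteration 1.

(-0.3818, 1.4227, -1.1546)

Iteration 1:
  x_1: GS value = (-3 - (-3)·0.0000 - (4)·0.0000) / (11) = -0.2727;  x_1 ← (1−ω)·0.0000 + ω·-0.2727 = -0.3818
  x_2: GS value = (-8 - (-3)·-0.3818 - (-2)·0.0000) / (-9) = 1.0162;  x_2 ← (1−ω)·0.0000 + ω·1.0162 = 1.4227
  x_3: GS value = (9 - (-1)·-0.3818 - (2)·1.4227) / (-7) = -0.8247;  x_3 ← (1−ω)·0.0000 + ω·-0.8247 = -1.1546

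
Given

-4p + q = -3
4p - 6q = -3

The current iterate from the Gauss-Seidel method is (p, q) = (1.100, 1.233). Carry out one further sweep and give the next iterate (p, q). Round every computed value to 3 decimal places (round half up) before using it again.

(1.058, 1.205)

One sweep:
  p = (-3 - (1)·1.233) / (-4) = 1.058
  q = (-3 - (4)·1.058) / (-6) = 1.205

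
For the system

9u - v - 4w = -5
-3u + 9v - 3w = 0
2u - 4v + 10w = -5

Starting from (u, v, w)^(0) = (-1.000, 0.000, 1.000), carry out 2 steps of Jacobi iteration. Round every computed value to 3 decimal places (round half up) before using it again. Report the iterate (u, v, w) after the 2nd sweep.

(-0.689, -0.137, -0.478)

Iteration 1:
  u = (-5 - (-1)·0.000 - (-4)·1.000) / (9) = -0.111
  v = (0 - (-3)·-1.000 - (-3)·1.000) / (9) = 0.000
  w = (-5 - (2)·-1.000 - (-4)·0.000) / (10) = -0.300
Iteration 2:
  u = (-5 - (-1)·0.000 - (-4)·-0.300) / (9) = -0.689
  v = (0 - (-3)·-0.111 - (-3)·-0.300) / (9) = -0.137
  w = (-5 - (2)·-0.111 - (-4)·0.000) / (10) = -0.478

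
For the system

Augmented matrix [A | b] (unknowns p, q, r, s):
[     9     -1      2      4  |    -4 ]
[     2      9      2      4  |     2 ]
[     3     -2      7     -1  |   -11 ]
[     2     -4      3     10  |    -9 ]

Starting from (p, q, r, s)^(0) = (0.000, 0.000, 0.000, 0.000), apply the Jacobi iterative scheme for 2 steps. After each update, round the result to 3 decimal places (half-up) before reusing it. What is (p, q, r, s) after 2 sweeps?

Iteration 1:
  p = (-4 - (-1)·0.000 - (2)·0.000 - (4)·0.000) / (9) = -0.444
  q = (2 - (2)·0.000 - (2)·0.000 - (4)·0.000) / (9) = 0.222
  r = (-11 - (3)·0.000 - (-2)·0.000 - (-1)·0.000) / (7) = -1.571
  s = (-9 - (2)·0.000 - (-4)·0.000 - (3)·0.000) / (10) = -0.900
Iteration 2:
  p = (-4 - (-1)·0.222 - (2)·-1.571 - (4)·-0.900) / (9) = 0.329
  q = (2 - (2)·-0.444 - (2)·-1.571 - (4)·-0.900) / (9) = 1.070
  r = (-11 - (3)·-0.444 - (-2)·0.222 - (-1)·-0.900) / (7) = -1.446
  s = (-9 - (2)·-0.444 - (-4)·0.222 - (3)·-1.571) / (10) = -0.251

(0.329, 1.070, -1.446, -0.251)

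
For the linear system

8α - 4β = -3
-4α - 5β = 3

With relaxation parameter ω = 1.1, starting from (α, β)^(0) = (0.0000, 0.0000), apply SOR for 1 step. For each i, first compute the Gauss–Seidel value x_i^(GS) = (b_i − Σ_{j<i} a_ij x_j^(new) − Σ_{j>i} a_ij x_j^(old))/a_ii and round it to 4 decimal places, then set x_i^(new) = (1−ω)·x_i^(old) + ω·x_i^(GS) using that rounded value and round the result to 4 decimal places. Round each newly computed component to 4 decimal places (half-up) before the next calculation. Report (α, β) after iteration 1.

(-0.4125, -0.2970)

Iteration 1:
  α: GS value = (-3 - (-4)·0.0000) / (8) = -0.3750;  α ← (1−ω)·0.0000 + ω·-0.3750 = -0.4125
  β: GS value = (3 - (-4)·-0.4125) / (-5) = -0.2700;  β ← (1−ω)·0.0000 + ω·-0.2700 = -0.2970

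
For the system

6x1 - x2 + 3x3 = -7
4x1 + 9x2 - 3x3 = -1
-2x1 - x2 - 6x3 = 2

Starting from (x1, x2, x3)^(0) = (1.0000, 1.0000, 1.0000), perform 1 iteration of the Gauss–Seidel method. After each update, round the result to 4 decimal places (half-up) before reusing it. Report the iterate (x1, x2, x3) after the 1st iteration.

Iteration 1:
  x1 = (-7 - (-1)·1.0000 - (3)·1.0000) / (6) = -1.5000
  x2 = (-1 - (4)·-1.5000 - (-3)·1.0000) / (9) = 0.8889
  x3 = (2 - (-2)·-1.5000 - (-1)·0.8889) / (-6) = 0.0185

(-1.5000, 0.8889, 0.0185)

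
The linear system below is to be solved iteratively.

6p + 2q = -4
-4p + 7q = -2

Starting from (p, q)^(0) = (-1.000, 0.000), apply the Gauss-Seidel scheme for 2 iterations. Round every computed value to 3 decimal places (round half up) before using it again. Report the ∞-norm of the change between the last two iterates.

Iteration 1:
  p = (-4 - (2)·0.000) / (6) = -0.667
  q = (-2 - (-4)·-0.667) / (7) = -0.667
Iteration 2:
  p = (-4 - (2)·-0.667) / (6) = -0.444
  q = (-2 - (-4)·-0.444) / (7) = -0.539
Change: (0.223, 0.128) → max |·| = 0.223

0.223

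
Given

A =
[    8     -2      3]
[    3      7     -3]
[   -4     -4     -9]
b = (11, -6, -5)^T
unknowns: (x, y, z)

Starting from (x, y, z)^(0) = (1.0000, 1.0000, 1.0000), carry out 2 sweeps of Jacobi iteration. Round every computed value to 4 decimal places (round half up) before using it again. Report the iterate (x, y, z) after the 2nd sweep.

(1.2857, -1.5357, 0.3809)

Iteration 1:
  x = (11 - (-2)·1.0000 - (3)·1.0000) / (8) = 1.2500
  y = (-6 - (3)·1.0000 - (-3)·1.0000) / (7) = -0.8571
  z = (-5 - (-4)·1.0000 - (-4)·1.0000) / (-9) = -0.3333
Iteration 2:
  x = (11 - (-2)·-0.8571 - (3)·-0.3333) / (8) = 1.2857
  y = (-6 - (3)·1.2500 - (-3)·-0.3333) / (7) = -1.5357
  z = (-5 - (-4)·1.2500 - (-4)·-0.8571) / (-9) = 0.3809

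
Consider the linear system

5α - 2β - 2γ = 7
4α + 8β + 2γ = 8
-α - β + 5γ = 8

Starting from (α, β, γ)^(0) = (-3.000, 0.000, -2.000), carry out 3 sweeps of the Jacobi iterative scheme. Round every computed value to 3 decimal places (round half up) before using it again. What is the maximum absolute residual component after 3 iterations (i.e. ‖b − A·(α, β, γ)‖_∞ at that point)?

3.120

Iteration 1:
  α = (7 - (-2)·0.000 - (-2)·-2.000) / (5) = 0.600
  β = (8 - (4)·-3.000 - (2)·-2.000) / (8) = 3.000
  γ = (8 - (-1)·-3.000 - (-1)·0.000) / (5) = 1.000
Iteration 2:
  α = (7 - (-2)·3.000 - (-2)·1.000) / (5) = 3.000
  β = (8 - (4)·0.600 - (2)·1.000) / (8) = 0.450
  γ = (8 - (-1)·0.600 - (-1)·3.000) / (5) = 2.320
Iteration 3:
  α = (7 - (-2)·0.450 - (-2)·2.320) / (5) = 2.508
  β = (8 - (4)·3.000 - (2)·2.320) / (8) = -1.080
  γ = (8 - (-1)·3.000 - (-1)·0.450) / (5) = 2.290
Residual b − A·x = (-3.120, 2.028, -2.022); ∞-norm = 3.120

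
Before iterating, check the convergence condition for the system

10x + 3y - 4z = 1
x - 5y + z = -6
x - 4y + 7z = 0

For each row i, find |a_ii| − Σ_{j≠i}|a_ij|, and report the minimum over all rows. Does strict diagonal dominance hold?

row 1: |10| − (3+4) = 3
row 2: |-5| − (1+1) = 3
row 3: |7| − (1+4) = 2
minimum over rows = 2 → strictly diagonally dominant (convergence guaranteed)

2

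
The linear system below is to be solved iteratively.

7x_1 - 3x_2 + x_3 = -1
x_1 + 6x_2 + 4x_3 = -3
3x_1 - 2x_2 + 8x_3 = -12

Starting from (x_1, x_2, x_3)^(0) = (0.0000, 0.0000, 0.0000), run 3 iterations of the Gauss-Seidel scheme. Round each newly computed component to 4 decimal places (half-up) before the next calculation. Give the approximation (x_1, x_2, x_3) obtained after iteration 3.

(0.2865, 0.3274, -1.5256)

Iteration 1:
  x_1 = (-1 - (-3)·0.0000 - (1)·0.0000) / (7) = -0.1429
  x_2 = (-3 - (1)·-0.1429 - (4)·0.0000) / (6) = -0.4762
  x_3 = (-12 - (3)·-0.1429 - (-2)·-0.4762) / (8) = -1.5655
Iteration 2:
  x_1 = (-1 - (-3)·-0.4762 - (1)·-1.5655) / (7) = -0.1233
  x_2 = (-3 - (1)·-0.1233 - (4)·-1.5655) / (6) = 0.5642
  x_3 = (-12 - (3)·-0.1233 - (-2)·0.5642) / (8) = -1.3127
Iteration 3:
  x_1 = (-1 - (-3)·0.5642 - (1)·-1.3127) / (7) = 0.2865
  x_2 = (-3 - (1)·0.2865 - (4)·-1.3127) / (6) = 0.3274
  x_3 = (-12 - (3)·0.2865 - (-2)·0.3274) / (8) = -1.5256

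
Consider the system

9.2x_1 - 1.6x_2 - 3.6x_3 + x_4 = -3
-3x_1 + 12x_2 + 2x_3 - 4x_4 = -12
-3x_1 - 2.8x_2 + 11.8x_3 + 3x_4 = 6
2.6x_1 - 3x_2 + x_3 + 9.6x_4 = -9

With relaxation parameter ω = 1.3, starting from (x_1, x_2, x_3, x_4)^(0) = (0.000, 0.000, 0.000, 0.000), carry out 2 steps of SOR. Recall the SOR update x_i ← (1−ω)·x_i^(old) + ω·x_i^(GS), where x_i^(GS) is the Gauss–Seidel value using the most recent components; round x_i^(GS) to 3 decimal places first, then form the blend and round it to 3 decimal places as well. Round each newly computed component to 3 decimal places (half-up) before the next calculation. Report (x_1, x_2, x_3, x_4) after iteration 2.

(-0.347, -1.719, 0.542, -1.369)

Iteration 1:
  x_1: GS value = (-3 - (-1.6)·0.000 - (-3.6)·0.000 - (1)·0.000) / (9.2) = -0.326;  x_1 ← (1−ω)·0.000 + ω·-0.326 = -0.424
  x_2: GS value = (-12 - (-3)·-0.424 - (2)·0.000 - (-4)·0.000) / (12) = -1.106;  x_2 ← (1−ω)·0.000 + ω·-1.106 = -1.438
  x_3: GS value = (6 - (-3)·-0.424 - (-2.8)·-1.438 - (3)·0.000) / (11.8) = 0.059;  x_3 ← (1−ω)·0.000 + ω·0.059 = 0.077
  x_4: GS value = (-9 - (2.6)·-0.424 - (-3)·-1.438 - (1)·0.077) / (9.6) = -1.280;  x_4 ← (1−ω)·0.000 + ω·-1.280 = -1.664
Iteration 2:
  x_1: GS value = (-3 - (-1.6)·-1.438 - (-3.6)·0.077 - (1)·-1.664) / (9.2) = -0.365;  x_1 ← (1−ω)·-0.424 + ω·-0.365 = -0.347
  x_2: GS value = (-12 - (-3)·-0.347 - (2)·0.077 - (-4)·-1.664) / (12) = -1.654;  x_2 ← (1−ω)·-1.438 + ω·-1.654 = -1.719
  x_3: GS value = (6 - (-3)·-0.347 - (-2.8)·-1.719 - (3)·-1.664) / (11.8) = 0.435;  x_3 ← (1−ω)·0.077 + ω·0.435 = 0.542
  x_4: GS value = (-9 - (2.6)·-0.347 - (-3)·-1.719 - (1)·0.542) / (9.6) = -1.437;  x_4 ← (1−ω)·-1.664 + ω·-1.437 = -1.369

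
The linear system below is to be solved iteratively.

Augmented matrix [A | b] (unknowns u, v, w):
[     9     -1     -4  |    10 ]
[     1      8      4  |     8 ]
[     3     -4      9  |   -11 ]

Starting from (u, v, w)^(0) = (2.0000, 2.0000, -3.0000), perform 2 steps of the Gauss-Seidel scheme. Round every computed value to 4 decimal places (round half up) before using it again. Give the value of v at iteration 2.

0.8881

Iteration 1:
  u = (10 - (-1)·2.0000 - (-4)·-3.0000) / (9) = 0.0000
  v = (8 - (1)·0.0000 - (4)·-3.0000) / (8) = 2.5000
  w = (-11 - (3)·0.0000 - (-4)·2.5000) / (9) = -0.1111
Iteration 2:
  u = (10 - (-1)·2.5000 - (-4)·-0.1111) / (9) = 1.3395
  v = (8 - (1)·1.3395 - (4)·-0.1111) / (8) = 0.8881
  w = (-11 - (3)·1.3395 - (-4)·0.8881) / (9) = -1.2740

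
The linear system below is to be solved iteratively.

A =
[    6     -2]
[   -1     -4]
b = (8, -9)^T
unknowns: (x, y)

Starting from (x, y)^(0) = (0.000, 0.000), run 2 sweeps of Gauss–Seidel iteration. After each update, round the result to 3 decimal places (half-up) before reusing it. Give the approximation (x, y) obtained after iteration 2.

Iteration 1:
  x = (8 - (-2)·0.000) / (6) = 1.333
  y = (-9 - (-1)·1.333) / (-4) = 1.917
Iteration 2:
  x = (8 - (-2)·1.917) / (6) = 1.972
  y = (-9 - (-1)·1.972) / (-4) = 1.757

(1.972, 1.757)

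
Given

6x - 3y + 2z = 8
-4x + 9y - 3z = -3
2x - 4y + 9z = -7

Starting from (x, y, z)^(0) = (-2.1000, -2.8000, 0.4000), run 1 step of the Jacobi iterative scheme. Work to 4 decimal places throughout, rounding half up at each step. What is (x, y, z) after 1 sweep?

(-0.2000, -1.1333, -1.5556)

Iteration 1:
  x = (8 - (-3)·-2.8000 - (2)·0.4000) / (6) = -0.2000
  y = (-3 - (-4)·-2.1000 - (-3)·0.4000) / (9) = -1.1333
  z = (-7 - (2)·-2.1000 - (-4)·-2.8000) / (9) = -1.5556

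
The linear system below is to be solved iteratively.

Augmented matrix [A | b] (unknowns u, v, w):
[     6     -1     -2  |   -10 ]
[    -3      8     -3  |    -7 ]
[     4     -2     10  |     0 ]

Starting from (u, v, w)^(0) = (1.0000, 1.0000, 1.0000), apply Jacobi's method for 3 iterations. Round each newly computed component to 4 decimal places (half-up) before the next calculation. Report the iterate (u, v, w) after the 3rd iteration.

Iteration 1:
  u = (-10 - (-1)·1.0000 - (-2)·1.0000) / (6) = -1.1667
  v = (-7 - (-3)·1.0000 - (-3)·1.0000) / (8) = -0.1250
  w = (0 - (4)·1.0000 - (-2)·1.0000) / (10) = -0.2000
Iteration 2:
  u = (-10 - (-1)·-0.1250 - (-2)·-0.2000) / (6) = -1.7542
  v = (-7 - (-3)·-1.1667 - (-3)·-0.2000) / (8) = -1.3875
  w = (0 - (4)·-1.1667 - (-2)·-0.1250) / (10) = 0.4417
Iteration 3:
  u = (-10 - (-1)·-1.3875 - (-2)·0.4417) / (6) = -1.7507
  v = (-7 - (-3)·-1.7542 - (-3)·0.4417) / (8) = -1.3672
  w = (0 - (4)·-1.7542 - (-2)·-1.3875) / (10) = 0.4242

(-1.7507, -1.3672, 0.4242)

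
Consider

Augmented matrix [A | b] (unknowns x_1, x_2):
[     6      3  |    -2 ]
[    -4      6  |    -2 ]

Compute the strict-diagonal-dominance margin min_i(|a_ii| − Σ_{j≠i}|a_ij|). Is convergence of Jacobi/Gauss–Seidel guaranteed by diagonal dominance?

2

row 1: |6| − (3) = 3
row 2: |6| − (4) = 2
minimum over rows = 2 → strictly diagonally dominant (convergence guaranteed)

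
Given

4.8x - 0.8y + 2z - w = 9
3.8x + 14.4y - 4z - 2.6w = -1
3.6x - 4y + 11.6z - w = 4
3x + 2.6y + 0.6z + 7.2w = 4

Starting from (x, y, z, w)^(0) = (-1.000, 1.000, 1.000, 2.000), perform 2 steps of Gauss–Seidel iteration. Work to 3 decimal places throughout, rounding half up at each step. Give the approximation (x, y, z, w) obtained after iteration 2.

Iteration 1:
  x = (9 - (-0.8)·1.000 - (2)·1.000 - (-1)·2.000) / (4.8) = 2.042
  y = (-1 - (3.8)·2.042 - (-4)·1.000 - (-2.6)·2.000) / (14.4) = 0.031
  z = (4 - (3.6)·2.042 - (-4)·0.031 - (-1)·2.000) / (11.6) = -0.106
  w = (4 - (3)·2.042 - (2.6)·0.031 - (0.6)·-0.106) / (7.2) = -0.298
Iteration 2:
  x = (9 - (-0.8)·0.031 - (2)·-0.106 - (-1)·-0.298) / (4.8) = 1.862
  y = (-1 - (3.8)·1.862 - (-4)·-0.106 - (-2.6)·-0.298) / (14.4) = -0.644
  z = (4 - (3.6)·1.862 - (-4)·-0.644 - (-1)·-0.298) / (11.6) = -0.481
  w = (4 - (3)·1.862 - (2.6)·-0.644 - (0.6)·-0.481) / (7.2) = 0.052

(1.862, -0.644, -0.481, 0.052)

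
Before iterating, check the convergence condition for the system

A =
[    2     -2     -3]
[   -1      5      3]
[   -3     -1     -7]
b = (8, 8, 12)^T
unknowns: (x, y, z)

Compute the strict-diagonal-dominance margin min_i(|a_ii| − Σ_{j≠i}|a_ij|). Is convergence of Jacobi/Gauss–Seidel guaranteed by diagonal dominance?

-3

row 1: |2| − (2+3) = -3
row 2: |5| − (1+3) = 1
row 3: |-7| − (3+1) = 3
minimum over rows = -3 → not strictly diagonally dominant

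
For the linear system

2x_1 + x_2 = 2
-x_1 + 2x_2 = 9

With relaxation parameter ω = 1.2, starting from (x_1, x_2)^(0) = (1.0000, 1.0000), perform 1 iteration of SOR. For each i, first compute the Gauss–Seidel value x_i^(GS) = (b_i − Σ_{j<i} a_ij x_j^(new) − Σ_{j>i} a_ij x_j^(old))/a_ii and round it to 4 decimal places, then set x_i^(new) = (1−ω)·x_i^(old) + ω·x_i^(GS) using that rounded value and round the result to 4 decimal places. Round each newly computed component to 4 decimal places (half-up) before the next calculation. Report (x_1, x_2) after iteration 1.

(0.4000, 5.4400)

Iteration 1:
  x_1: GS value = (2 - (1)·1.0000) / (2) = 0.5000;  x_1 ← (1−ω)·1.0000 + ω·0.5000 = 0.4000
  x_2: GS value = (9 - (-1)·0.4000) / (2) = 4.7000;  x_2 ← (1−ω)·1.0000 + ω·4.7000 = 5.4400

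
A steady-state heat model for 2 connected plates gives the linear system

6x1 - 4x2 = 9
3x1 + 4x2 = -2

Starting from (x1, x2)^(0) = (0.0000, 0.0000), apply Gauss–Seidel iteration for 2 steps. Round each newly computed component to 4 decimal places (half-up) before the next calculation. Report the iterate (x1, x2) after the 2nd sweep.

(0.4167, -0.8125)

Iteration 1:
  x1 = (9 - (-4)·0.0000) / (6) = 1.5000
  x2 = (-2 - (3)·1.5000) / (4) = -1.6250
Iteration 2:
  x1 = (9 - (-4)·-1.6250) / (6) = 0.4167
  x2 = (-2 - (3)·0.4167) / (4) = -0.8125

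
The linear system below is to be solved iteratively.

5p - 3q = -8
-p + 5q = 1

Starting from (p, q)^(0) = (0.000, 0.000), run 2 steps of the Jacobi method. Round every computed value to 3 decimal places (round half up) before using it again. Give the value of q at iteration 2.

Iteration 1:
  p = (-8 - (-3)·0.000) / (5) = -1.600
  q = (1 - (-1)·0.000) / (5) = 0.200
Iteration 2:
  p = (-8 - (-3)·0.200) / (5) = -1.480
  q = (1 - (-1)·-1.600) / (5) = -0.120

-0.120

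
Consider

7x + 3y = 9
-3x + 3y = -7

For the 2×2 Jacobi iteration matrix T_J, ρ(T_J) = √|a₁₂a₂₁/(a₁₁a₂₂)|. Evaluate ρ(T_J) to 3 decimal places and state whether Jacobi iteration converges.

a₁₂a₂₁/(a₁₁a₂₂) = (3)·(-3) / ((7)·(3)) = -0.428571
ρ = √|-0.428571| = √0.428571 = 0.655
ρ < 1, so Jacobi converges

0.655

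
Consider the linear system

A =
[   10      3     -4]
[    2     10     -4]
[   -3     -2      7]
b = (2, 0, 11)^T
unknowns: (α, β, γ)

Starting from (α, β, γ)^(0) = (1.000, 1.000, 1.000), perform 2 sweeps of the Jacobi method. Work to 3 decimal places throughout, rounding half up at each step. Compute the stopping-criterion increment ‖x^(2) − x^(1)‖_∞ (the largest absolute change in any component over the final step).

0.754

Iteration 1:
  α = (2 - (3)·1.000 - (-4)·1.000) / (10) = 0.300
  β = (0 - (2)·1.000 - (-4)·1.000) / (10) = 0.200
  γ = (11 - (-3)·1.000 - (-2)·1.000) / (7) = 2.286
Iteration 2:
  α = (2 - (3)·0.200 - (-4)·2.286) / (10) = 1.054
  β = (0 - (2)·0.300 - (-4)·2.286) / (10) = 0.854
  γ = (11 - (-3)·0.300 - (-2)·0.200) / (7) = 1.757
Change: (0.754, 0.654, -0.529) → max |·| = 0.754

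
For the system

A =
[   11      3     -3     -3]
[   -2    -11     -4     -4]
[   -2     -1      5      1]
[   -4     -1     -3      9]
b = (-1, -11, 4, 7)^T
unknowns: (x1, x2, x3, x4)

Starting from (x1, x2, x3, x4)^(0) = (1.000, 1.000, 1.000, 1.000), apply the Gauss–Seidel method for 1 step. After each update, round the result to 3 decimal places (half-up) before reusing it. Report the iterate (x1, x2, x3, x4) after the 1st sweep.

Iteration 1:
  x1 = (-1 - (3)·1.000 - (-3)·1.000 - (-3)·1.000) / (11) = 0.182
  x2 = (-11 - (-2)·0.182 - (-4)·1.000 - (-4)·1.000) / (-11) = 0.240
  x3 = (4 - (-2)·0.182 - (-1)·0.240 - (1)·1.000) / (5) = 0.721
  x4 = (7 - (-4)·0.182 - (-1)·0.240 - (-3)·0.721) / (9) = 1.126

(0.182, 0.240, 0.721, 1.126)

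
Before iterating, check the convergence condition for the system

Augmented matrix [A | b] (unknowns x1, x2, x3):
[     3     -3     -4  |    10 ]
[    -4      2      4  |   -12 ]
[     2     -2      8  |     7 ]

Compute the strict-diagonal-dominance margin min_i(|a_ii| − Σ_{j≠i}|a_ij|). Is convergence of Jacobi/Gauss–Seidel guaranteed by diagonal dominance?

-6

row 1: |3| − (3+4) = -4
row 2: |2| − (4+4) = -6
row 3: |8| − (2+2) = 4
minimum over rows = -6 → not strictly diagonally dominant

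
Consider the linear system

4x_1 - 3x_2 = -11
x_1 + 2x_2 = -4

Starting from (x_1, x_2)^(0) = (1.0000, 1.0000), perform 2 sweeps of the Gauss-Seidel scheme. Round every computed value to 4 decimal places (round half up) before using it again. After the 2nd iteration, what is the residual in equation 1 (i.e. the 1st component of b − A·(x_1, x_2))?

2.2500

Iteration 1:
  x_1 = (-11 - (-3)·1.0000) / (4) = -2.0000
  x_2 = (-4 - (1)·-2.0000) / (2) = -1.0000
Iteration 2:
  x_1 = (-11 - (-3)·-1.0000) / (4) = -3.5000
  x_2 = (-4 - (1)·-3.5000) / (2) = -0.2500
Residual b − A·x = (2.2500, 0.0000)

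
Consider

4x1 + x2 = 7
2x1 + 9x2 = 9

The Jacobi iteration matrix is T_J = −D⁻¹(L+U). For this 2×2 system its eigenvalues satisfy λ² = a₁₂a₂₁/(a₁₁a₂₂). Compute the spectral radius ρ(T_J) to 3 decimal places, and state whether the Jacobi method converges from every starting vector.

a₁₂a₂₁/(a₁₁a₂₂) = (1)·(2) / ((4)·(9)) = 0.055556
ρ = √|0.055556| = √0.055556 = 0.236
ρ < 1, so Jacobi converges

0.236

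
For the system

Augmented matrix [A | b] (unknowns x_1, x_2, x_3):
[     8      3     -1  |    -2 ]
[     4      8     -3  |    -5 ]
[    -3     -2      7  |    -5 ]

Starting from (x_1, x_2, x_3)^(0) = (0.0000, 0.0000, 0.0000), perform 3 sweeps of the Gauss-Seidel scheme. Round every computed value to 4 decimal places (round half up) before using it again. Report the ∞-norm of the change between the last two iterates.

0.1376

Iteration 1:
  x_1 = (-2 - (3)·0.0000 - (-1)·0.0000) / (8) = -0.2500
  x_2 = (-5 - (4)·-0.2500 - (-3)·0.0000) / (8) = -0.5000
  x_3 = (-5 - (-3)·-0.2500 - (-2)·-0.5000) / (7) = -0.9643
Iteration 2:
  x_1 = (-2 - (3)·-0.5000 - (-1)·-0.9643) / (8) = -0.1830
  x_2 = (-5 - (4)·-0.1830 - (-3)·-0.9643) / (8) = -0.8951
  x_3 = (-5 - (-3)·-0.1830 - (-2)·-0.8951) / (7) = -1.0485
Iteration 3:
  x_1 = (-2 - (3)·-0.8951 - (-1)·-1.0485) / (8) = -0.0454
  x_2 = (-5 - (4)·-0.0454 - (-3)·-1.0485) / (8) = -0.9955
  x_3 = (-5 - (-3)·-0.0454 - (-2)·-0.9955) / (7) = -1.0182
Change: (0.1376, -0.1004, 0.0303) → max |·| = 0.1376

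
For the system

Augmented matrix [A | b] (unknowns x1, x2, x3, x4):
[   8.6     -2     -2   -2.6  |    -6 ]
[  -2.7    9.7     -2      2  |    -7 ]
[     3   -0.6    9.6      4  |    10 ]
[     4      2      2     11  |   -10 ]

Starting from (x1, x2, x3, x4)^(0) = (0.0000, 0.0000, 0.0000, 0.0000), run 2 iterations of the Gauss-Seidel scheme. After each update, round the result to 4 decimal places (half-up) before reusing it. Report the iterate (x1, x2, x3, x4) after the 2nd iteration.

Iteration 1:
  x1 = (-6 - (-2)·0.0000 - (-2)·0.0000 - (-2.6)·0.0000) / (8.6) = -0.6977
  x2 = (-7 - (-2.7)·-0.6977 - (-2)·0.0000 - (2)·0.0000) / (9.7) = -0.9159
  x3 = (10 - (3)·-0.6977 - (-0.6)·-0.9159 - (4)·0.0000) / (9.6) = 1.2025
  x4 = (-10 - (4)·-0.6977 - (2)·-0.9159 - (2)·1.2025) / (11) = -0.7075
Iteration 2:
  x1 = (-6 - (-2)·-0.9159 - (-2)·1.2025 - (-2.6)·-0.7075) / (8.6) = -0.8449
  x2 = (-7 - (-2.7)·-0.8449 - (-2)·1.2025 - (2)·-0.7075) / (9.7) = -0.5630
  x3 = (10 - (3)·-0.8449 - (-0.6)·-0.5630 - (4)·-0.7075) / (9.6) = 1.5653
  x4 = (-10 - (4)·-0.8449 - (2)·-0.5630 - (2)·1.5653) / (11) = -0.7841

(-0.8449, -0.5630, 1.5653, -0.7841)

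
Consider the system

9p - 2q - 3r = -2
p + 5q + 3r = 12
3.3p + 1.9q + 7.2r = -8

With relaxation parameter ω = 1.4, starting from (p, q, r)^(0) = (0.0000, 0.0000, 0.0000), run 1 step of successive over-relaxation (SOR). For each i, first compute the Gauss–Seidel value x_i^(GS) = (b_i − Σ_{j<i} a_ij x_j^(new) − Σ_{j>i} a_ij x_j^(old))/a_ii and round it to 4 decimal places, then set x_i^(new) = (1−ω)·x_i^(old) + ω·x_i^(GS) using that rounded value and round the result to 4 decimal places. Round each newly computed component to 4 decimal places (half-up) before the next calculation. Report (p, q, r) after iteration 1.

Iteration 1:
  p: GS value = (-2 - (-2)·0.0000 - (-3)·0.0000) / (9) = -0.2222;  p ← (1−ω)·0.0000 + ω·-0.2222 = -0.3111
  q: GS value = (12 - (1)·-0.3111 - (3)·0.0000) / (5) = 2.4622;  q ← (1−ω)·0.0000 + ω·2.4622 = 3.4471
  r: GS value = (-8 - (3.3)·-0.3111 - (1.9)·3.4471) / (7.2) = -1.8782;  r ← (1−ω)·0.0000 + ω·-1.8782 = -2.6295

(-0.3111, 3.4471, -2.6295)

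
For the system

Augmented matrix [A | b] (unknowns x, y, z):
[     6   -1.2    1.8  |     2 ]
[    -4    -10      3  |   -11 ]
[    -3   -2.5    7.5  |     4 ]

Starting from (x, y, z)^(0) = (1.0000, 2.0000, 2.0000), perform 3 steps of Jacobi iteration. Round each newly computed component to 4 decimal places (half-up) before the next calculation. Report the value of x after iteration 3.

0.3327

Iteration 1:
  x = (2 - (-1.2)·2.0000 - (1.8)·2.0000) / (6) = 0.1333
  y = (-11 - (-4)·1.0000 - (3)·2.0000) / (-10) = 1.3000
  z = (4 - (-3)·1.0000 - (-2.5)·2.0000) / (7.5) = 1.6000
Iteration 2:
  x = (2 - (-1.2)·1.3000 - (1.8)·1.6000) / (6) = 0.1133
  y = (-11 - (-4)·0.1333 - (3)·1.6000) / (-10) = 1.5267
  z = (4 - (-3)·0.1333 - (-2.5)·1.3000) / (7.5) = 1.0200
Iteration 3:
  x = (2 - (-1.2)·1.5267 - (1.8)·1.0200) / (6) = 0.3327
  y = (-11 - (-4)·0.1133 - (3)·1.0200) / (-10) = 1.3607
  z = (4 - (-3)·0.1133 - (-2.5)·1.5267) / (7.5) = 1.0876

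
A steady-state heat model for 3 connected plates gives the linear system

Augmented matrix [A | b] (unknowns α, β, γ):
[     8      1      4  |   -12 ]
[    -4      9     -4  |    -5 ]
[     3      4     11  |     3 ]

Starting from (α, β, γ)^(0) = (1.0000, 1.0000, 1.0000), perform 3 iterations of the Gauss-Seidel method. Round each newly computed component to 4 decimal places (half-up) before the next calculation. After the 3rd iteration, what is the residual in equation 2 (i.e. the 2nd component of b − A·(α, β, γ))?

Iteration 1:
  α = (-12 - (1)·1.0000 - (4)·1.0000) / (8) = -2.1250
  β = (-5 - (-4)·-2.1250 - (-4)·1.0000) / (9) = -1.0556
  γ = (3 - (3)·-2.1250 - (4)·-1.0556) / (11) = 1.2361
Iteration 2:
  α = (-12 - (1)·-1.0556 - (4)·1.2361) / (8) = -1.9861
  β = (-5 - (-4)·-1.9861 - (-4)·1.2361) / (9) = -0.8889
  γ = (3 - (3)·-1.9861 - (4)·-0.8889) / (11) = 1.1376
Iteration 3:
  α = (-12 - (1)·-0.8889 - (4)·1.1376) / (8) = -1.9577
  β = (-5 - (-4)·-1.9577 - (-4)·1.1376) / (9) = -0.9200
  γ = (3 - (3)·-1.9577 - (4)·-0.9200) / (11) = 1.1412
Residual b − A·x = (0.0168, 0.0140, -0.0001)

0.0140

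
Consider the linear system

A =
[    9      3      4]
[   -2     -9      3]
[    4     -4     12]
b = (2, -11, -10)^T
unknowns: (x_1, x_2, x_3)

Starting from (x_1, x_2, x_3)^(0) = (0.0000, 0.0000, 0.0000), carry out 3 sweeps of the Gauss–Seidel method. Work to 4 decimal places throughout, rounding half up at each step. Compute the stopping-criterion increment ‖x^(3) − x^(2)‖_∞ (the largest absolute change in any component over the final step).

0.0417

Iteration 1:
  x_1 = (2 - (3)·0.0000 - (4)·0.0000) / (9) = 0.2222
  x_2 = (-11 - (-2)·0.2222 - (3)·0.0000) / (-9) = 1.1728
  x_3 = (-10 - (4)·0.2222 - (-4)·1.1728) / (12) = -0.5165
Iteration 2:
  x_1 = (2 - (3)·1.1728 - (4)·-0.5165) / (9) = 0.0608
  x_2 = (-11 - (-2)·0.0608 - (3)·-0.5165) / (-9) = 1.0365
  x_3 = (-10 - (4)·0.0608 - (-4)·1.0365) / (12) = -0.5081
Iteration 3:
  x_1 = (2 - (3)·1.0365 - (4)·-0.5081) / (9) = 0.1025
  x_2 = (-11 - (-2)·0.1025 - (3)·-0.5081) / (-9) = 1.0301
  x_3 = (-10 - (4)·0.1025 - (-4)·1.0301) / (12) = -0.5241
Change: (0.0417, -0.0064, -0.0160) → max |·| = 0.0417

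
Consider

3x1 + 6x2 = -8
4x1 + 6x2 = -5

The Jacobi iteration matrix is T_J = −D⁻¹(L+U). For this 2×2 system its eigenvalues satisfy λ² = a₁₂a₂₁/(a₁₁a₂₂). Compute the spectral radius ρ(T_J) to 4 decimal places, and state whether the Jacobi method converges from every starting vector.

1.1547

a₁₂a₂₁/(a₁₁a₂₂) = (6)·(4) / ((3)·(6)) = 1.333333
ρ = √|1.333333| = √1.333333 = 1.1547
ρ > 1, so Jacobi diverges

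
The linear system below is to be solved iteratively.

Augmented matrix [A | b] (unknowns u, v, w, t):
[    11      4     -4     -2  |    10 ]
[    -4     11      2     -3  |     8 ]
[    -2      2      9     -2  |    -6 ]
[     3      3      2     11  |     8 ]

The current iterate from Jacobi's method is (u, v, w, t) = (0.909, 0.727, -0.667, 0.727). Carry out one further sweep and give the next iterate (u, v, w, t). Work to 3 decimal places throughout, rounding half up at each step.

(0.534, 1.377, -0.465, 0.402)

One sweep:
  u = (10 - (4)·0.727 - (-4)·-0.667 - (-2)·0.727) / (11) = 0.534
  v = (8 - (-4)·0.909 - (2)·-0.667 - (-3)·0.727) / (11) = 1.377
  w = (-6 - (-2)·0.909 - (2)·0.727 - (-2)·0.727) / (9) = -0.465
  t = (8 - (3)·0.909 - (3)·0.727 - (2)·-0.667) / (11) = 0.402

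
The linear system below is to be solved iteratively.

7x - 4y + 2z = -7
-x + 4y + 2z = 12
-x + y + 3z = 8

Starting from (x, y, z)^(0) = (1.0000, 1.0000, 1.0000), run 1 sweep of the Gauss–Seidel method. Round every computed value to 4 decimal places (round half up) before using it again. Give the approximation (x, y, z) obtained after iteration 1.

Iteration 1:
  x = (-7 - (-4)·1.0000 - (2)·1.0000) / (7) = -0.7143
  y = (12 - (-1)·-0.7143 - (2)·1.0000) / (4) = 2.3214
  z = (8 - (-1)·-0.7143 - (1)·2.3214) / (3) = 1.6548

(-0.7143, 2.3214, 1.6548)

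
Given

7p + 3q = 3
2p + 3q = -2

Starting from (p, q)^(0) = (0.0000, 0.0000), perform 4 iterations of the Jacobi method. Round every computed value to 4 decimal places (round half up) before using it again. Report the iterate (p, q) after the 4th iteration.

(0.9184, -1.2245)

Iteration 1:
  p = (3 - (3)·0.0000) / (7) = 0.4286
  q = (-2 - (2)·0.0000) / (3) = -0.6667
Iteration 2:
  p = (3 - (3)·-0.6667) / (7) = 0.7143
  q = (-2 - (2)·0.4286) / (3) = -0.9524
Iteration 3:
  p = (3 - (3)·-0.9524) / (7) = 0.8367
  q = (-2 - (2)·0.7143) / (3) = -1.1429
Iteration 4:
  p = (3 - (3)·-1.1429) / (7) = 0.9184
  q = (-2 - (2)·0.8367) / (3) = -1.2245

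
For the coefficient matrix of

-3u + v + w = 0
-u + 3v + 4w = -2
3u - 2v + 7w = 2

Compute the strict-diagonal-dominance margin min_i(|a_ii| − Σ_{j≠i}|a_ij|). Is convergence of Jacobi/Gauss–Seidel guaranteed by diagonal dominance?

row 1: |-3| − (1+1) = 1
row 2: |3| − (1+4) = -2
row 3: |7| − (3+2) = 2
minimum over rows = -2 → not strictly diagonally dominant

-2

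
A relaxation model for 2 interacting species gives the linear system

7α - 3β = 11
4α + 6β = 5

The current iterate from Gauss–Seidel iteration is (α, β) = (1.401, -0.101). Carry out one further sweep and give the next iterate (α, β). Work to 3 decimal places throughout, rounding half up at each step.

(1.528, -0.185)

One sweep:
  α = (11 - (-3)·-0.101) / (7) = 1.528
  β = (5 - (4)·1.528) / (6) = -0.185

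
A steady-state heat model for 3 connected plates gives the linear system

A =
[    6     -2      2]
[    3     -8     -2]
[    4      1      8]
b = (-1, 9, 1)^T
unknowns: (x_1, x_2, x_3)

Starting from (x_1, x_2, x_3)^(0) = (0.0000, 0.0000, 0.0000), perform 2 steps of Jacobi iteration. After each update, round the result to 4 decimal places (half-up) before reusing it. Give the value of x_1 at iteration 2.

Iteration 1:
  x_1 = (-1 - (-2)·0.0000 - (2)·0.0000) / (6) = -0.1667
  x_2 = (9 - (3)·0.0000 - (-2)·0.0000) / (-8) = -1.1250
  x_3 = (1 - (4)·0.0000 - (1)·0.0000) / (8) = 0.1250
Iteration 2:
  x_1 = (-1 - (-2)·-1.1250 - (2)·0.1250) / (6) = -0.5833
  x_2 = (9 - (3)·-0.1667 - (-2)·0.1250) / (-8) = -1.2188
  x_3 = (1 - (4)·-0.1667 - (1)·-1.1250) / (8) = 0.3490

-0.5833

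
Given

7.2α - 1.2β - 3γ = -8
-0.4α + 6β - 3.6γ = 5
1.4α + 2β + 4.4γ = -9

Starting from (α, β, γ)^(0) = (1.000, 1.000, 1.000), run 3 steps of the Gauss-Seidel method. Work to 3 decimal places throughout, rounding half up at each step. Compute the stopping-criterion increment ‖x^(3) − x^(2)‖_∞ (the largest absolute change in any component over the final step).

0.883

Iteration 1:
  α = (-8 - (-1.2)·1.000 - (-3)·1.000) / (7.2) = -0.528
  β = (5 - (-0.4)·-0.528 - (-3.6)·1.000) / (6) = 1.398
  γ = (-9 - (1.4)·-0.528 - (2)·1.398) / (4.4) = -2.513
Iteration 2:
  α = (-8 - (-1.2)·1.398 - (-3)·-2.513) / (7.2) = -1.925
  β = (5 - (-0.4)·-1.925 - (-3.6)·-2.513) / (6) = -0.803
  γ = (-9 - (1.4)·-1.925 - (2)·-0.803) / (4.4) = -1.068
Iteration 3:
  α = (-8 - (-1.2)·-0.803 - (-3)·-1.068) / (7.2) = -1.690
  β = (5 - (-0.4)·-1.690 - (-3.6)·-1.068) / (6) = 0.080
  γ = (-9 - (1.4)·-1.690 - (2)·0.080) / (4.4) = -1.544
Change: (0.235, 0.883, -0.476) → max |·| = 0.883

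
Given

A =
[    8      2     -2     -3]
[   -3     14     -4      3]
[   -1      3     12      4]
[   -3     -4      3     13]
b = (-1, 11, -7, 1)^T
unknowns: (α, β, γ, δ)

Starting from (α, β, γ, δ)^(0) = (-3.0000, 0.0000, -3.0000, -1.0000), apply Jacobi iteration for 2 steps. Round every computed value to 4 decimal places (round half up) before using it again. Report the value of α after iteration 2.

Iteration 1:
  α = (-1 - (2)·0.0000 - (-2)·-3.0000 - (-3)·-1.0000) / (8) = -1.2500
  β = (11 - (-3)·-3.0000 - (-4)·-3.0000 - (3)·-1.0000) / (14) = -0.5000
  γ = (-7 - (-1)·-3.0000 - (3)·0.0000 - (4)·-1.0000) / (12) = -0.5000
  δ = (1 - (-3)·-3.0000 - (-4)·0.0000 - (3)·-3.0000) / (13) = 0.0769
Iteration 2:
  α = (-1 - (2)·-0.5000 - (-2)·-0.5000 - (-3)·0.0769) / (8) = -0.0962
  β = (11 - (-3)·-1.2500 - (-4)·-0.5000 - (3)·0.0769) / (14) = 0.3585
  γ = (-7 - (-1)·-1.2500 - (3)·-0.5000 - (4)·0.0769) / (12) = -0.5881
  δ = (1 - (-3)·-1.2500 - (-4)·-0.5000 - (3)·-0.5000) / (13) = -0.2500

-0.0962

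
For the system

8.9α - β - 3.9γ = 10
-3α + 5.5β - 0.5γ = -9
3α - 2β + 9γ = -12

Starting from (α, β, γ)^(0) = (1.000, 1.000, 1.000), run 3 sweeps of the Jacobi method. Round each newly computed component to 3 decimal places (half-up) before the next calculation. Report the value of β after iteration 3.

Iteration 1:
  α = (10 - (-1)·1.000 - (-3.9)·1.000) / (8.9) = 1.674
  β = (-9 - (-3)·1.000 - (-0.5)·1.000) / (5.5) = -1.000
  γ = (-12 - (3)·1.000 - (-2)·1.000) / (9) = -1.444
Iteration 2:
  α = (10 - (-1)·-1.000 - (-3.9)·-1.444) / (8.9) = 0.378
  β = (-9 - (-3)·1.674 - (-0.5)·-1.444) / (5.5) = -0.855
  γ = (-12 - (3)·1.674 - (-2)·-1.000) / (9) = -2.114
Iteration 3:
  α = (10 - (-1)·-0.855 - (-3.9)·-2.114) / (8.9) = 0.101
  β = (-9 - (-3)·0.378 - (-0.5)·-2.114) / (5.5) = -1.622
  γ = (-12 - (3)·0.378 - (-2)·-0.855) / (9) = -1.649

-1.622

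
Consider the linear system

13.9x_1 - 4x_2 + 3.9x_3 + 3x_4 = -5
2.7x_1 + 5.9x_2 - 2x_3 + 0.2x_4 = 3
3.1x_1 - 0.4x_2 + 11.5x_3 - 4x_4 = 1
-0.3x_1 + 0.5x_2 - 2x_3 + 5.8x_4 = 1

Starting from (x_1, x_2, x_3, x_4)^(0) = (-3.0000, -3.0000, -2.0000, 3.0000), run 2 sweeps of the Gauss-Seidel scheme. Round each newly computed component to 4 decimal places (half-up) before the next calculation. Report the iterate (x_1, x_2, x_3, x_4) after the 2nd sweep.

Iteration 1:
  x_1 = (-5 - (-4)·-3.0000 - (3.9)·-2.0000 - (3)·3.0000) / (13.9) = -1.3094
  x_2 = (3 - (2.7)·-1.3094 - (-2)·-2.0000 - (0.2)·3.0000) / (5.9) = 0.3280
  x_3 = (1 - (3.1)·-1.3094 - (-0.4)·0.3280 - (-4)·3.0000) / (11.5) = 1.4948
  x_4 = (1 - (-0.3)·-1.3094 - (0.5)·0.3280 - (-2)·1.4948) / (5.8) = 0.5919
Iteration 2:
  x_1 = (-5 - (-4)·0.3280 - (3.9)·1.4948 - (3)·0.5919) / (13.9) = -0.8125
  x_2 = (3 - (2.7)·-0.8125 - (-2)·1.4948 - (0.2)·0.5919) / (5.9) = 1.3669
  x_3 = (1 - (3.1)·-0.8125 - (-0.4)·1.3669 - (-4)·0.5919) / (11.5) = 0.5594
  x_4 = (1 - (-0.3)·-0.8125 - (0.5)·1.3669 - (-2)·0.5594) / (5.8) = 0.2054

(-0.8125, 1.3669, 0.5594, 0.2054)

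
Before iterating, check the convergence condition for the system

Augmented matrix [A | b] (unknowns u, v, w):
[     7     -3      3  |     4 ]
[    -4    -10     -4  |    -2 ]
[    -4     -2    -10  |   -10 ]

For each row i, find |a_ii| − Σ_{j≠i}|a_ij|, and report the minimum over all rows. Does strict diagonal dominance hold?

row 1: |7| − (3+3) = 1
row 2: |-10| − (4+4) = 2
row 3: |-10| − (4+2) = 4
minimum over rows = 1 → strictly diagonally dominant (convergence guaranteed)

1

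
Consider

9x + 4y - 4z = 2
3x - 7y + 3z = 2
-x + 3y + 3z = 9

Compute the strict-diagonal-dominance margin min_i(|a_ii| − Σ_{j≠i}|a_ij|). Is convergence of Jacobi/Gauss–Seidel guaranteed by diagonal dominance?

-1

row 1: |9| − (4+4) = 1
row 2: |-7| − (3+3) = 1
row 3: |3| − (1+3) = -1
minimum over rows = -1 → not strictly diagonally dominant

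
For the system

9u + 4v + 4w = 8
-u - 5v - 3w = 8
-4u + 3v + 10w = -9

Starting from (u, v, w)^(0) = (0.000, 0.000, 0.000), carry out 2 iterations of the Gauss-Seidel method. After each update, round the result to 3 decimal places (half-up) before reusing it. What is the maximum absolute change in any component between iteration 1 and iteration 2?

Iteration 1:
  u = (8 - (4)·0.000 - (4)·0.000) / (9) = 0.889
  v = (8 - (-1)·0.889 - (-3)·0.000) / (-5) = -1.778
  w = (-9 - (-4)·0.889 - (3)·-1.778) / (10) = -0.011
Iteration 2:
  u = (8 - (4)·-1.778 - (4)·-0.011) / (9) = 1.684
  v = (8 - (-1)·1.684 - (-3)·-0.011) / (-5) = -1.930
  w = (-9 - (-4)·1.684 - (3)·-1.930) / (10) = 0.353
Change: (0.795, -0.152, 0.364) → max |·| = 0.795

0.795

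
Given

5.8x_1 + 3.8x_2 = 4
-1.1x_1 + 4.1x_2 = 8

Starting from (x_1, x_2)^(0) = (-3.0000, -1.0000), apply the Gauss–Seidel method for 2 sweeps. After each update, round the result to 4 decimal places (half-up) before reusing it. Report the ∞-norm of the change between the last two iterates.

2.1699

Iteration 1:
  x_1 = (4 - (3.8)·-1.0000) / (5.8) = 1.3448
  x_2 = (8 - (-1.1)·1.3448) / (4.1) = 2.3120
Iteration 2:
  x_1 = (4 - (3.8)·2.3120) / (5.8) = -0.8251
  x_2 = (8 - (-1.1)·-0.8251) / (4.1) = 1.7299
Change: (-2.1699, -0.5821) → max |·| = 2.1699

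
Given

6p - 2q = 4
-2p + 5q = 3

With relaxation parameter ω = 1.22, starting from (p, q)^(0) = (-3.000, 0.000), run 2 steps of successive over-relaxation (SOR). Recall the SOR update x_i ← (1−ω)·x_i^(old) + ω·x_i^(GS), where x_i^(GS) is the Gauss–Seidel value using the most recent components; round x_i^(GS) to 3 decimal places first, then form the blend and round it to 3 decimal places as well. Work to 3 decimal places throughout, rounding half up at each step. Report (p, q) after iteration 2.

(1.080, 0.940)

Iteration 1:
  p: GS value = (4 - (-2)·0.000) / (6) = 0.667;  p ← (1−ω)·-3.000 + ω·0.667 = 1.474
  q: GS value = (3 - (-2)·1.474) / (5) = 1.190;  q ← (1−ω)·0.000 + ω·1.190 = 1.452
Iteration 2:
  p: GS value = (4 - (-2)·1.452) / (6) = 1.151;  p ← (1−ω)·1.474 + ω·1.151 = 1.080
  q: GS value = (3 - (-2)·1.080) / (5) = 1.032;  q ← (1−ω)·1.452 + ω·1.032 = 0.940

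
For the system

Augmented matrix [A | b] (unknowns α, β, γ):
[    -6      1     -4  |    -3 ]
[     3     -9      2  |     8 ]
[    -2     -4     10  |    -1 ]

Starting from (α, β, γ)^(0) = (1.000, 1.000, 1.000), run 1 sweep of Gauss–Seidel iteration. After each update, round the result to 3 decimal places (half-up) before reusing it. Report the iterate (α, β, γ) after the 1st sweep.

Iteration 1:
  α = (-3 - (1)·1.000 - (-4)·1.000) / (-6) = 0.000
  β = (8 - (3)·0.000 - (2)·1.000) / (-9) = -0.667
  γ = (-1 - (-2)·0.000 - (-4)·-0.667) / (10) = -0.367

(0.000, -0.667, -0.367)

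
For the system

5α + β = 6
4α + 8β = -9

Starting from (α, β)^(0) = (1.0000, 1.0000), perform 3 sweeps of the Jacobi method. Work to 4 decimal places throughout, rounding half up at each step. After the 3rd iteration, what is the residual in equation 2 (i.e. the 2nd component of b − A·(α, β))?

Iteration 1:
  α = (6 - (1)·1.0000) / (5) = 1.0000
  β = (-9 - (4)·1.0000) / (8) = -1.6250
Iteration 2:
  α = (6 - (1)·-1.6250) / (5) = 1.5250
  β = (-9 - (4)·1.0000) / (8) = -1.6250
Iteration 3:
  α = (6 - (1)·-1.6250) / (5) = 1.5250
  β = (-9 - (4)·1.5250) / (8) = -1.8875
Residual b − A·x = (0.2625, 0.0000)

0.0000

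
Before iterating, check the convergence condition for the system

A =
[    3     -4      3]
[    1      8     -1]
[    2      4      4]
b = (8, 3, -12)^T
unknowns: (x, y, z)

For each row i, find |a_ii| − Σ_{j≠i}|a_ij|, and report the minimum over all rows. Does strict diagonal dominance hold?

row 1: |3| − (4+3) = -4
row 2: |8| − (1+1) = 6
row 3: |4| − (2+4) = -2
minimum over rows = -4 → not strictly diagonally dominant

-4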